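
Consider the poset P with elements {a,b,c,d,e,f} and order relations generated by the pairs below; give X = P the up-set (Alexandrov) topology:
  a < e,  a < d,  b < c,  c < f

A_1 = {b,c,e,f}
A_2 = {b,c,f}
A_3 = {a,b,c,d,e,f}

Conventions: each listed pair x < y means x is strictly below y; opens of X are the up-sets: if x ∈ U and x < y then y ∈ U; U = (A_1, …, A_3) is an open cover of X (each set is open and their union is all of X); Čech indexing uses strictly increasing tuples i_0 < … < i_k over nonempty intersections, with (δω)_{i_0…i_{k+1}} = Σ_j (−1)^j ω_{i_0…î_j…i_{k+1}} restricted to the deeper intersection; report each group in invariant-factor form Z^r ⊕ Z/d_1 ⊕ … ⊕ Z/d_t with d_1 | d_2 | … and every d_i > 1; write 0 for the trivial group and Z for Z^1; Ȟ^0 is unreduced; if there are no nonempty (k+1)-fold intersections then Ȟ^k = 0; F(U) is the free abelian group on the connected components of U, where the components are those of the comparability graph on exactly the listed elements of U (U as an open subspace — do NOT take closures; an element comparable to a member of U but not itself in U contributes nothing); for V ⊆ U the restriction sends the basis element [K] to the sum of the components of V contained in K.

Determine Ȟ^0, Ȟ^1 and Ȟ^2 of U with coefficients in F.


Ȟ^0 ≅ Z^2; Ȟ^1 ≅ 0; Ȟ^2 ≅ 0

cover nerve:
  A12={b,c,f} A13={b,c,e,f} A23={b,c,f}
  A123={b,c,f}
components per intersection:
  A1: {b,c,f} {e}
  A2: {b,c,f}
  A3: {a,d,e} {b,c,f}
  A12: {b,c,f}
  A13: {b,c,f} {e}
  A23: {b,c,f}
  A123: {b,c,f}
C dims 5,4,1; δ0: rk 3, SNF 1^3; δ1: rk 1, SNF 1^1
Ȟ^0: (5−3)−0=2 ⇒ Z^2
Ȟ^1: (4−1)−3=0 ⇒ 0
Ȟ^2: (1−0)−1=0 ⇒ 0


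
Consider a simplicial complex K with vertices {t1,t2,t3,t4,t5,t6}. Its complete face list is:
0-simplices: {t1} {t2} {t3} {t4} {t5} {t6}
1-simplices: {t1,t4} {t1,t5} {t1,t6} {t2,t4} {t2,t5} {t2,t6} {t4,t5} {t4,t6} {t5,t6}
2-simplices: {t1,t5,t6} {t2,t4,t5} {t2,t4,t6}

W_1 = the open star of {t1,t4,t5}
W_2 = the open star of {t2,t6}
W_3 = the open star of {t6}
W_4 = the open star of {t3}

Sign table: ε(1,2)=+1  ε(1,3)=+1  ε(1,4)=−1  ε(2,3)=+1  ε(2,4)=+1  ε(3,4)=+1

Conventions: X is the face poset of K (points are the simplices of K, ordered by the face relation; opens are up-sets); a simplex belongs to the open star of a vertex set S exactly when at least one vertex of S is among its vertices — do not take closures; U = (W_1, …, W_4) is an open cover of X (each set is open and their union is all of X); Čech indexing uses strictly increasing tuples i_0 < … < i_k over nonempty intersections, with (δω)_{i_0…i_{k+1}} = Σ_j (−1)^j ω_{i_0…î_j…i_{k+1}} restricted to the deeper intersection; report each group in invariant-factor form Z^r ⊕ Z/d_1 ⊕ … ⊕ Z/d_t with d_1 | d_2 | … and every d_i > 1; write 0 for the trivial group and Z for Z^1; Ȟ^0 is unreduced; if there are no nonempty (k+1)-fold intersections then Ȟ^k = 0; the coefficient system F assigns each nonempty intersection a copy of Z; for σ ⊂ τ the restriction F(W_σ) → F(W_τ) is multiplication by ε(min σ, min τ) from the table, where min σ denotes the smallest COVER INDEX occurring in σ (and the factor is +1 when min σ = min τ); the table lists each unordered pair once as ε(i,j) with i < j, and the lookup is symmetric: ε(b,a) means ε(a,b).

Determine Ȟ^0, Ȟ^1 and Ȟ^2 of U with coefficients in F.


Ȟ^0(U;F) ≅ Z^2,  Ȟ^1(U;F) ≅ 0,  Ȟ^2(U;F) ≅ 0

nonempty overlaps:
  W1={{t1},{t4},{t5},{t1,t4},{t1,t5},{t1,t6},{t2,t4},{t2,t5},{t4,t5},{t4,t6},{t5,t6},{t1,t5,t6},{t2,t4,t5},{t2,t4,t6}} W2={{t2},{t6},{t1,t6},{t2,t4},{t2,t5},{t2,t6},{t4,t6},{t5,t6},{t1,t5,t6},{t2,t4,t5},{t2,t4,t6}} W3={{t6},{t1,t6},{t2,t6},{t4,t6},{t5,t6},{t1,t5,t6},{t2,t4,t6}} W4={{t3}}
  W12={{t1,t6},{t2,t4},{t2,t5},{t4,t6},{t5,t6},{t1,t5,t6},{t2,t4,t5},{t2,t4,t6}} W13={{t1,t6},{t4,t6},{t5,t6},{t1,t5,t6},{t2,t4,t6}} W23={{t6},{t1,t6},{t2,t6},{t4,t6},{t5,t6},{t1,t5,t6},{t2,t4,t6}}
  W123={{t1,t6},{t4,t6},{t5,t6},{t1,t5,t6},{t2,t4,t6}}
C dims 4,3,1; δ0: rk 2, SNF 1^2; δ1: rk 1, SNF 1^1
degree 0: 4−2−0 = 2 → Ȟ^0 ≅ Z^2
degree 1: 3−1−2 = 0 → Ȟ^1 ≅ 0
degree 2: 1−0−1 = 0 → Ȟ^2 ≅ 0


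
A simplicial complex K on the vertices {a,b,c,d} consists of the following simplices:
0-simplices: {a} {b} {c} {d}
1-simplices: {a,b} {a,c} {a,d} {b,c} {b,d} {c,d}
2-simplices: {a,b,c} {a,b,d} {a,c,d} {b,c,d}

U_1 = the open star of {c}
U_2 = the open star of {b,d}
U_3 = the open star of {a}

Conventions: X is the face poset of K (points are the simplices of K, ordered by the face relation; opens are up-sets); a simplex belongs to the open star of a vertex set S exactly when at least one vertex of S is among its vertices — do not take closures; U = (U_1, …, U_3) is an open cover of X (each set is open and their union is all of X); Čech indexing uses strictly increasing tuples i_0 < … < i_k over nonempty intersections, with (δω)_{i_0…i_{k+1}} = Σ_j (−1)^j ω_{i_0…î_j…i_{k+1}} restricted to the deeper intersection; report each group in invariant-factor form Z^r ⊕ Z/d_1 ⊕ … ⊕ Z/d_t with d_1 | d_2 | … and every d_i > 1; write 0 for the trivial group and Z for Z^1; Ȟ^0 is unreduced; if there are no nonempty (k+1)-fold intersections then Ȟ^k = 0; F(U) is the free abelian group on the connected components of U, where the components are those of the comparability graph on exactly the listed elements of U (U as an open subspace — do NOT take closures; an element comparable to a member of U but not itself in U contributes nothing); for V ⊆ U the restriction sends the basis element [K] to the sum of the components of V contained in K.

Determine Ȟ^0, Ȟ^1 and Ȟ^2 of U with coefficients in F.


Ȟ^0(U;F) ≅ Z, Ȟ^1(U;F) ≅ 0, Ȟ^2(U;F) ≅ Z

nonempty overlaps:
  U1={{c},{a,c},{b,c},{c,d},{a,b,c},{a,c,d},{b,c,d}} U2={{b},{d},{a,b},{a,d},{b,c},{b,d},{c,d},{a,b,c},{a,b,d},{a,c,d},{b,c,d}} U3={{a},{a,b},{a,c},{a,d},{a,b,c},{a,b,d},{a,c,d}}
  U12={{b,c},{c,d},{a,b,c},{a,c,d},{b,c,d}} U13={{a,c},{a,b,c},{a,c,d}} U23={{a,b},{a,d},{a,b,c},{a,b,d},{a,c,d}}
  U123={{a,b,c},{a,c,d}}
components per intersection:
  U1: {{c},{a,c},{b,c},{c,d},{a,b,c},{a,c,d},{b,c,d}}
  U2: {{b},{d},{a,b},{a,d},{b,c},{b,d},{c,d},{a,b,c},{a,b,d},{a,c,d},{b,c,d}}
  U3: {{a},{a,b},{a,c},{a,d},{a,b,c},{a,b,d},{a,c,d}}
  U12: {{b,c},{c,d},{a,b,c},{a,c,d},{b,c,d}}
  U13: {{a,c},{a,b,c},{a,c,d}}
  U23: {{a,b},{a,d},{a,b,c},{a,b,d},{a,c,d}}
  U123: {{a,b,c}} {{a,c,d}}
C dims 3,3,2; δ0: rk 2, SNF 1^2; δ1: rk 1, SNF 1^1
degree 0: 3−2−0 = 1 → Ȟ^0 ≅ Z
degree 1: 3−1−2 = 0 → Ȟ^1 ≅ 0
degree 2: 2−0−1 = 1 → Ȟ^2 ≅ Z


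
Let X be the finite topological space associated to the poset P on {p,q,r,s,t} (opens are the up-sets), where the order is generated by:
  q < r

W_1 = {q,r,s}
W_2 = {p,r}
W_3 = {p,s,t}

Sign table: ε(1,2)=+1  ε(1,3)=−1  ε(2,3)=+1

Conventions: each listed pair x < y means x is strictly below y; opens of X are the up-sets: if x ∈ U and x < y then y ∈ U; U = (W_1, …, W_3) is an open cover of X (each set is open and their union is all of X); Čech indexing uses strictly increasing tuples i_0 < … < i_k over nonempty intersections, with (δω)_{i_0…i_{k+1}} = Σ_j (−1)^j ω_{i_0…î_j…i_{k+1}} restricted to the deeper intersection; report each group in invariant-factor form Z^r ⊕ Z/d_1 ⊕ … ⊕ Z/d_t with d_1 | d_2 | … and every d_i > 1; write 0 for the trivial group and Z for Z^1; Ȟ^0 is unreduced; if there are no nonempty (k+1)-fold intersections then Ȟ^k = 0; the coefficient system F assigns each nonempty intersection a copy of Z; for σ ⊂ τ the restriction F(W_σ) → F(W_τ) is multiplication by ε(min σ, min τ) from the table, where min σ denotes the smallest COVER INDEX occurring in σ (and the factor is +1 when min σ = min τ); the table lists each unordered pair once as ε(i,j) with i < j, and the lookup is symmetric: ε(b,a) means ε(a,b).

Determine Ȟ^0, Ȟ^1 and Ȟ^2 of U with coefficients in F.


nerve of the cover:
  W12={r} W13={s} W23={p}
C dims 3,3; δ0: rk 3, SNF 1^2·2
Ȟ^0 = (3 − 3) − 0 = 0, so Ȟ^0 ≅ 0
Ȟ^1 = (3 − 0) − 3 = 0 plus torsion [2], so Ȟ^1 ≅ Z/2
Ȟ^2 = (0 − 0) − 0 = 0, so Ȟ^2 ≅ 0

Ȟ^0(U;F) ≅ 0, Ȟ^1(U;F) ≅ Z/2 and Ȟ^2(U;F) ≅ 0


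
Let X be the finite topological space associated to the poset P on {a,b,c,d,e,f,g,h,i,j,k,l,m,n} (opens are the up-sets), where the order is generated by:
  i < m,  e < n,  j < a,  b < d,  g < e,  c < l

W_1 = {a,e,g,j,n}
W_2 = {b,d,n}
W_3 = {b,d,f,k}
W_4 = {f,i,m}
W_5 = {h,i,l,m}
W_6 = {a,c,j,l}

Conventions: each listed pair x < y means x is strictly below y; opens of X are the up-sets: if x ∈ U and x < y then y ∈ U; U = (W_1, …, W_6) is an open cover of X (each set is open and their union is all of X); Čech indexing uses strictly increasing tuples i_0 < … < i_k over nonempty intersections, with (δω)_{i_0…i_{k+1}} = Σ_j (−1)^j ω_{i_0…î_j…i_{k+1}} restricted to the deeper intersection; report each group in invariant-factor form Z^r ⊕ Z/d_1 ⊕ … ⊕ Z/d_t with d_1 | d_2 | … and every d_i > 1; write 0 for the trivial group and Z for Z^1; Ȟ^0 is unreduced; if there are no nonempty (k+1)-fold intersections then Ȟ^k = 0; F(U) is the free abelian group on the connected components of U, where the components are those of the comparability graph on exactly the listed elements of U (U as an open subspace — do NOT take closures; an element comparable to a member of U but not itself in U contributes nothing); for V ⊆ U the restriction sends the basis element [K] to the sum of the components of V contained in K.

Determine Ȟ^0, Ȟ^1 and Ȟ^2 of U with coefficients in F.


Ȟ^0 ≅ Z^8, Ȟ^1 ≅ 0 and Ȟ^2 ≅ 0

nerve of the cover:
  W12={n} W16={a,j} W23={b,d} W34={f} W45={i,m} W56={l}
components per intersection:
  W1: {a,j} {e,g,n}
  W2: {b,d} {n}
  W3: {b,d} {f} {k}
  W4: {f} {i,m}
  W5: {h} {i,m} {l}
  W6: {a,j} {c,l}
  W12: {n}
  W16: {a,j}
  W23: {b,d}
  W34: {f}
  W45: {i,m}
  W56: {l}
C dims 14,6; δ0: rk 6, SNF 1^6
Ȟ^0 = (14 − 6) − 0 = 8, so Ȟ^0 ≅ Z^8
Ȟ^1 = (6 − 0) − 6 = 0, so Ȟ^1 ≅ 0
Ȟ^2 = (0 − 0) − 0 = 0, so Ȟ^2 ≅ 0


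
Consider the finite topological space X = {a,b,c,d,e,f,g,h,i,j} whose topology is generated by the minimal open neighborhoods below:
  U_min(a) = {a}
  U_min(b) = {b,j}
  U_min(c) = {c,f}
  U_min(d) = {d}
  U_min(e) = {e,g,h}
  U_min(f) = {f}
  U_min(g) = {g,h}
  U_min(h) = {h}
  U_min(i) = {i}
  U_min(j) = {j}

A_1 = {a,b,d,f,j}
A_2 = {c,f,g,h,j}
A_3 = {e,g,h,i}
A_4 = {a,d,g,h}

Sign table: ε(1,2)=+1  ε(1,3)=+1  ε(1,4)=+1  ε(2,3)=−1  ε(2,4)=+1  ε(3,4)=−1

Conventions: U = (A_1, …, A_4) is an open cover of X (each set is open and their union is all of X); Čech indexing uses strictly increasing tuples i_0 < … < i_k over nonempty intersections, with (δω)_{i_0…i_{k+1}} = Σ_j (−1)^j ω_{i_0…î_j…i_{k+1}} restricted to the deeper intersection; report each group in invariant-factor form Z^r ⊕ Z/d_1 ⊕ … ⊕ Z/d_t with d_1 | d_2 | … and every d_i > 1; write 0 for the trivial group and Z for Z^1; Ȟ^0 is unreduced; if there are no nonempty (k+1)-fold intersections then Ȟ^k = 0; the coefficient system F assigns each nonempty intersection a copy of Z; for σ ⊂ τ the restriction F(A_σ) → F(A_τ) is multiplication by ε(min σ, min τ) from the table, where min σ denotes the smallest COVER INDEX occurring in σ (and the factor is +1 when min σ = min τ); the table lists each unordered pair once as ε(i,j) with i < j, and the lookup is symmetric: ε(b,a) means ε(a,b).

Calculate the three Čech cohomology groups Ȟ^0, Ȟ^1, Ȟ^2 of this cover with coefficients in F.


cover nerve:
  A12={f,j} A14={a,d} A23={g,h} A24={g,h} A34={g,h}
  A234={g,h}
C dims 4,5,1; δ0: rk 3, SNF 1^3; δ1: rk 1, SNF 1^1
Ȟ^0: (4−3)−0=1 ⇒ Z
Ȟ^1: (5−1)−3=1 ⇒ Z
Ȟ^2: (1−0)−1=0 ⇒ 0

Ȟ^0 ≅ Z,  Ȟ^1 ≅ Z,  Ȟ^2 ≅ 0


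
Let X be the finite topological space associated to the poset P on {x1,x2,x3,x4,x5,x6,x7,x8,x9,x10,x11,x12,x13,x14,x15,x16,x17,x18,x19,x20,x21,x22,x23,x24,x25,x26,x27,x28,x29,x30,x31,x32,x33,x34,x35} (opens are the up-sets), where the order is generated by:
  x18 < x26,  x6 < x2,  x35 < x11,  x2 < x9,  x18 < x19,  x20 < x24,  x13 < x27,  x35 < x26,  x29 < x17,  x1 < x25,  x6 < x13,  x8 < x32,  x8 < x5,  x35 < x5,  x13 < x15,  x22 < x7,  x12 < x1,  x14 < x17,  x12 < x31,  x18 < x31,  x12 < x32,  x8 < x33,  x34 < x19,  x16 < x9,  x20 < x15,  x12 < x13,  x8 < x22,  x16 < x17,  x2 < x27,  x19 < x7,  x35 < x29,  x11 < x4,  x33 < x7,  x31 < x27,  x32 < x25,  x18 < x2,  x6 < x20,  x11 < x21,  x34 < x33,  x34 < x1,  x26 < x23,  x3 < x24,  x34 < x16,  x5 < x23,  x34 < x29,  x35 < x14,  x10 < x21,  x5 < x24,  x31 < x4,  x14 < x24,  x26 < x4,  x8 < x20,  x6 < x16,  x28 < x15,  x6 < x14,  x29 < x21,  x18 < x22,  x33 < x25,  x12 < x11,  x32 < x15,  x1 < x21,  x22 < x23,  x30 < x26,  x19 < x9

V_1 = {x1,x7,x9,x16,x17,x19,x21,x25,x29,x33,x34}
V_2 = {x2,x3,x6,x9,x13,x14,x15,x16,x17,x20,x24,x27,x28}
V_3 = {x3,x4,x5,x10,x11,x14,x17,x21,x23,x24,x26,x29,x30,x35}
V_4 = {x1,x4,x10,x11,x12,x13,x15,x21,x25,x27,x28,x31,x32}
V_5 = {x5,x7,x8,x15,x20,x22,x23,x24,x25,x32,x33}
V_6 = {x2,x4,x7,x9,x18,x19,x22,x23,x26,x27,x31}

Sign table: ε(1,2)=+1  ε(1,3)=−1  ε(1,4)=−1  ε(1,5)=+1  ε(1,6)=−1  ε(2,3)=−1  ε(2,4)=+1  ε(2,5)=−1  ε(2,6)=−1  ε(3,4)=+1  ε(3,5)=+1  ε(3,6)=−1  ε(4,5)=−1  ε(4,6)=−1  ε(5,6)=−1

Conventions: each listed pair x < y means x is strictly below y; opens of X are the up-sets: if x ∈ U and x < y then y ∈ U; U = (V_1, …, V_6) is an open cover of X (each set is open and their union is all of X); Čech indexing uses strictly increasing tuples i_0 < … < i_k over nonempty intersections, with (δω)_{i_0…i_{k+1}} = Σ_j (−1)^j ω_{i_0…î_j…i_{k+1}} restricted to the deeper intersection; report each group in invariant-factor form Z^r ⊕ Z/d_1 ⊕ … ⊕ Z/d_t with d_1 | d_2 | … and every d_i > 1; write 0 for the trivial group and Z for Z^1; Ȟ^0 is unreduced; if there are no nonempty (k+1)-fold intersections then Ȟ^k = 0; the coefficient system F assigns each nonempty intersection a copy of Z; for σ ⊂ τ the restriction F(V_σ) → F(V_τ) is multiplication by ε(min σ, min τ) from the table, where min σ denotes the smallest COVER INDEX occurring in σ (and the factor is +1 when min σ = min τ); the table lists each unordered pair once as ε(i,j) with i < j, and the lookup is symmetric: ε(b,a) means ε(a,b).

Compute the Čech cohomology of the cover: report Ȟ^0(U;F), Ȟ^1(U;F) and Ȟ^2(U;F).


Ȟ^0 ≅ 0,  Ȟ^1 ≅ Z/2,  Ȟ^2 ≅ Z

nerve of the cover:
  V12={x9,x16,x17} V13={x17,x21,x29} V14={x1,x21,x25} V15={x7,x25,x33} V16={x7,x9,x19} V23={x3,x14,x17,x24} V24={x13,x15,x27,x28} V25={x15,x20,x24} V26={x2,x9,x27} V34={x4,x10,x11,x21} V35={x5,x23,x24} V36={x4,x23,x26} V45={x15,x25,x32} V46={x4,x27,x31} V56={x7,x22,x23}
  V123={x17} V126={x9} V134={x21} V145={x25} V156={x7} V235={x24} V245={x15} V246={x27} V346={x4} V356={x23}
C dims 6,15,10; δ0: rk 6, SNF 1^5·2; δ1: rk 9, SNF 1^9
Ȟ^0 = (6 − 6) − 0 = 0, so Ȟ^0 ≅ 0
Ȟ^1 = (15 − 9) − 6 = 0 plus torsion [2], so Ȟ^1 ≅ Z/2
Ȟ^2 = (10 − 0) − 9 = 1, so Ȟ^2 ≅ Z


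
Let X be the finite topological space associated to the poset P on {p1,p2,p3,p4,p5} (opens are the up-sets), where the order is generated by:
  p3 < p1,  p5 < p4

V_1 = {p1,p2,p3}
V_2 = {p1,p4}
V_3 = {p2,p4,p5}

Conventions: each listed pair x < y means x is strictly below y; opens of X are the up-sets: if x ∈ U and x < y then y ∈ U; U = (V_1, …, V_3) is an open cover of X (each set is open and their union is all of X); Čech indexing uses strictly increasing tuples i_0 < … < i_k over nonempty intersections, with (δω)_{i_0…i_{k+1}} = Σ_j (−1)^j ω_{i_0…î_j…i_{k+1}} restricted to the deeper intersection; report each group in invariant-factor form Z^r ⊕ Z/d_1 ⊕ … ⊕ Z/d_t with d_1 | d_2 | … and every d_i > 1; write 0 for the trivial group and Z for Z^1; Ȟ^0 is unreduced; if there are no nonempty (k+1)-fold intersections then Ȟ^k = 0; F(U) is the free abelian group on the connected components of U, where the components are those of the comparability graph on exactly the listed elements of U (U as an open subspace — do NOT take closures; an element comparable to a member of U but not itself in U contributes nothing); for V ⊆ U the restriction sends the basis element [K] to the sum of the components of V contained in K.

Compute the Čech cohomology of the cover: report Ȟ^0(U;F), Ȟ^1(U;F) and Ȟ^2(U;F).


cover nerve:
  V12={p1} V13={p2} V23={p4}
components per intersection:
  V1: {p1,p3} {p2}
  V2: {p1} {p4}
  V3: {p2} {p4,p5}
  V12: {p1}
  V13: {p2}
  V23: {p4}
C dims 6,3; δ0: rk 3, SNF 1^3
Ȟ^0: (6−3)−0=3 ⇒ Z^3
Ȟ^1: (3−0)−3=0 ⇒ 0
Ȟ^2: (0−0)−0=0 ⇒ 0

Ȟ^0 = Z^3, Ȟ^1 = 0 and Ȟ^2 = 0


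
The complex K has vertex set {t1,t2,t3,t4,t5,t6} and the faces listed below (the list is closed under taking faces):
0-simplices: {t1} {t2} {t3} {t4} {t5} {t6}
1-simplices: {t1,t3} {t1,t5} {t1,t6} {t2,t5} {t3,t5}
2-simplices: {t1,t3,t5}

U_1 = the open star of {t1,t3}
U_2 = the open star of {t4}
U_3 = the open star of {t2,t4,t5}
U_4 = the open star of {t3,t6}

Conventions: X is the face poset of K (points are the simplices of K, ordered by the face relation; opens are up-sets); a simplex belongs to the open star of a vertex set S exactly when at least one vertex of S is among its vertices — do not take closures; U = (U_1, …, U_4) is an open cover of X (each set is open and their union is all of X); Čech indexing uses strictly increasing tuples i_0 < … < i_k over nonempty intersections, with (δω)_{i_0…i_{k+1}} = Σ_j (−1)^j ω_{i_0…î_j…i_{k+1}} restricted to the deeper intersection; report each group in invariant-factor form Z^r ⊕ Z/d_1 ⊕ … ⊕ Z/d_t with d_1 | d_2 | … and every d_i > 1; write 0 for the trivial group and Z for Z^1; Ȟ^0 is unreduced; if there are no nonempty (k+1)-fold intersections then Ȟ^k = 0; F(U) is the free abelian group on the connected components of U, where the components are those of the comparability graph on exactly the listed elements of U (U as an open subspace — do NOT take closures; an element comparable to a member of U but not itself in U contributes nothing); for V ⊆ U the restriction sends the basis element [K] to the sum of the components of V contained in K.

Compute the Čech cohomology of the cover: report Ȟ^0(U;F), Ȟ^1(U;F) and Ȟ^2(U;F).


Ȟ^0(U;F) ≅ Z^2; Ȟ^1(U;F) ≅ 0; Ȟ^2(U;F) ≅ 0

nonempty intersections:
  U1={{t1},{t3},{t1,t3},{t1,t5},{t1,t6},{t3,t5},{t1,t3,t5}} U2={{t4}} U3={{t2},{t4},{t5},{t1,t5},{t2,t5},{t3,t5},{t1,t3,t5}} U4={{t3},{t6},{t1,t3},{t1,t6},{t3,t5},{t1,t3,t5}}
  U13={{t1,t5},{t3,t5},{t1,t3,t5}} U14={{t3},{t1,t3},{t1,t6},{t3,t5},{t1,t3,t5}} U23={{t4}} U34={{t3,t5},{t1,t3,t5}}
  U134={{t3,t5},{t1,t3,t5}}
components per intersection:
  U1: {{t1},{t3},{t1,t3},{t1,t5},{t1,t6},{t3,t5},{t1,t3,t5}}
  U2: {{t4}}
  U3: {{t2},{t5},{t1,t5},{t2,t5},{t3,t5},{t1,t3,t5}} {{t4}}
  U4: {{t3},{t1,t3},{t3,t5},{t1,t3,t5}} {{t6},{t1,t6}}
  U13: {{t1,t5},{t3,t5},{t1,t3,t5}}
  U14: {{t3},{t1,t3},{t3,t5},{t1,t3,t5}} {{t1,t6}}
  U23: {{t4}}
  U34: {{t3,t5},{t1,t3,t5}}
  U134: {{t3,t5},{t1,t3,t5}}
C dims 6,5,1; δ0: rk 4, SNF 1^4; δ1: rk 1, SNF 1^1
Ȟ^0: (6−4)−0=2 ⇒ Z^2
Ȟ^1: (5−1)−4=0 ⇒ 0
Ȟ^2: (1−0)−1=0 ⇒ 0


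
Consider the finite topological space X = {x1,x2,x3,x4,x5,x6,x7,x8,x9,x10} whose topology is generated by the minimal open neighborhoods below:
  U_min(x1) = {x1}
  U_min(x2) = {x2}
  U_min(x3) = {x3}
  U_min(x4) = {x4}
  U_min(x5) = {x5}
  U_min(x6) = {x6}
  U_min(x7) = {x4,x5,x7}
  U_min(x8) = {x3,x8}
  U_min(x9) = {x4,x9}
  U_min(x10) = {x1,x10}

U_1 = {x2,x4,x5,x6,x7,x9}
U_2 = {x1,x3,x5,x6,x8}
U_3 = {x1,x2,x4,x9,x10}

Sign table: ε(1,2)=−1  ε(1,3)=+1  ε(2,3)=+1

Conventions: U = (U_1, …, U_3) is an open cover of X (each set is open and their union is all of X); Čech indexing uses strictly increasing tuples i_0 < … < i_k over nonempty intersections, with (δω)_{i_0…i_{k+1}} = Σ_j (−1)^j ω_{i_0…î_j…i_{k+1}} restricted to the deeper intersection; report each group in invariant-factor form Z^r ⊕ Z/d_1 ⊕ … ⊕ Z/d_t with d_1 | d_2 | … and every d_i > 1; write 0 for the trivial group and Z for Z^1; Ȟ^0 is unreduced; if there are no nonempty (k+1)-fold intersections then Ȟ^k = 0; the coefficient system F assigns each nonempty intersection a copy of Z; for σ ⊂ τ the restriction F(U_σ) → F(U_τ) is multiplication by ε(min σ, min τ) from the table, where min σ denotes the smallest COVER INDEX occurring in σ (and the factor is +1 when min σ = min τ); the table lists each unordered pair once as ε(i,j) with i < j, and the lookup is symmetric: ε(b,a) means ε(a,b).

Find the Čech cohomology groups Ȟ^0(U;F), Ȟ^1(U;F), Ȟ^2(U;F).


nerve simplices:
  U12={x5,x6} U13={x2,x4,x9} U23={x1}
C dims 3,3; δ0: rk 3, SNF 1^2·2
degree 0: 3−3−0 = 0 → Ȟ^0 ≅ 0
degree 1: 3−0−3 = 0 plus torsion [2] → Ȟ^1 ≅ Z/2
degree 2: 0−0−0 = 0 → Ȟ^2 ≅ 0

Ȟ^0(U;F) ≅ 0, Ȟ^1(U;F) ≅ Z/2 and Ȟ^2(U;F) ≅ 0


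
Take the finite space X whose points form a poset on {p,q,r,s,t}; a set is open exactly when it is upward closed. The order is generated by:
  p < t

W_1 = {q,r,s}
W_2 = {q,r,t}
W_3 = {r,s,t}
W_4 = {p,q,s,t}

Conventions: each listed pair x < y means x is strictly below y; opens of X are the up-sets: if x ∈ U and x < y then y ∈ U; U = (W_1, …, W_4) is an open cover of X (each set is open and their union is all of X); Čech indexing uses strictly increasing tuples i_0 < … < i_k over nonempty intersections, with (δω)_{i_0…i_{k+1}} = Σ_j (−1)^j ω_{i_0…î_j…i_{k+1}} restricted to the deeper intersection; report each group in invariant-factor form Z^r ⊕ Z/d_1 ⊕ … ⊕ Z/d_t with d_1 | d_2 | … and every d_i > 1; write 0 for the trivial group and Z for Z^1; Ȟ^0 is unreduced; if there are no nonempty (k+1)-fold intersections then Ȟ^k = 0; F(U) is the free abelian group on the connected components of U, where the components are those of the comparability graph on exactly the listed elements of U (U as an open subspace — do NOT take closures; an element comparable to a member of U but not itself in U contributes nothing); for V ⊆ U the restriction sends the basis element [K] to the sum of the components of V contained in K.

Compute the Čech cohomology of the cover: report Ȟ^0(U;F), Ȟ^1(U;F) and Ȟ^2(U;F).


cover nerve:
  W12={q,r} W13={r,s} W14={q,s} W23={r,t} W24={q,t} W34={s,t}
  W123={r} W124={q} W134={s} W234={t}
components per intersection:
  W1: {q} {r} {s}
  W2: {q} {r} {t}
  W3: {r} {s} {t}
  W4: {p,t} {q} {s}
  W12: {q} {r}
  W13: {r} {s}
  W14: {q} {s}
  W23: {r} {t}
  W24: {q} {t}
  W34: {s} {t}
  W123: {r}
  W124: {q}
  W134: {s}
  W234: {t}
C dims 12,12,4; δ0: rk 8, SNF 1^8; δ1: rk 4, SNF 1^4
Ȟ^0: (12−8)−0=4 ⇒ Z^4
Ȟ^1: (12−4)−8=0 ⇒ 0
Ȟ^2: (4−0)−4=0 ⇒ 0

Ȟ^0(U;F) ≅ Z^4,  Ȟ^1(U;F) ≅ 0,  Ȟ^2(U;F) ≅ 0


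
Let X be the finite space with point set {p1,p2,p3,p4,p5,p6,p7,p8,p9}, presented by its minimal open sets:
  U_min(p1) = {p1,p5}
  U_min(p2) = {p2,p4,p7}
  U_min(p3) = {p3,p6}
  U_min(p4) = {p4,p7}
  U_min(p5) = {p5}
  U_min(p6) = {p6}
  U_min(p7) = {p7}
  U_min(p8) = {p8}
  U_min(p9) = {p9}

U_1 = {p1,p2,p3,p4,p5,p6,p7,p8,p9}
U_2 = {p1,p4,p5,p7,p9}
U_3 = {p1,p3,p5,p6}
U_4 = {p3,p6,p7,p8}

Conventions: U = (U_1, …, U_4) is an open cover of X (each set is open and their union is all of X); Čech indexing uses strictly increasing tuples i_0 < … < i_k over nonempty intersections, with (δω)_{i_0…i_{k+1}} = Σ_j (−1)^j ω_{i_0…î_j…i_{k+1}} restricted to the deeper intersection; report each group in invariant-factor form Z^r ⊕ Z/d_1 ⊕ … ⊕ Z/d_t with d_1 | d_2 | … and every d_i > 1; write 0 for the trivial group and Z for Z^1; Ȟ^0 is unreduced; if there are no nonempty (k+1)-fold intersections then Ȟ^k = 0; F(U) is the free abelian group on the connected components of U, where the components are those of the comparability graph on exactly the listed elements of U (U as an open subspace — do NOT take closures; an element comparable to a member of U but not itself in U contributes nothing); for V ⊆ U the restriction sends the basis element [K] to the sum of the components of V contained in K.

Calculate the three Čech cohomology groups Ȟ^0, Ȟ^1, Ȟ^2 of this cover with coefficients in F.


cover nerve:
  U12={p1,p4,p5,p7,p9} U13={p1,p3,p5,p6} U14={p3,p6,p7,p8} U23={p1,p5} U24={p7} U34={p3,p6}
  U123={p1,p5} U124={p7} U134={p3,p6}
components per intersection:
  U1: {p1,p5} {p2,p4,p7} {p3,p6} {p8} {p9}
  U2: {p1,p5} {p4,p7} {p9}
  U3: {p1,p5} {p3,p6}
  U4: {p3,p6} {p7} {p8}
  U12: {p1,p5} {p4,p7} {p9}
  U13: {p1,p5} {p3,p6}
  U14: {p3,p6} {p7} {p8}
  U23: {p1,p5}
  U24: {p7}
  U34: {p3,p6}
  U123: {p1,p5}
  U124: {p7}
  U134: {p3,p6}
C dims 13,11,3; δ0: rk 8, SNF 1^8; δ1: rk 3, SNF 1^3
Ȟ^0: (13−8)−0=5 ⇒ Z^5
Ȟ^1: (11−3)−8=0 ⇒ 0
Ȟ^2: (3−0)−3=0 ⇒ 0

Ȟ^0(U;F) ≅ Z^5,  Ȟ^1(U;F) ≅ 0,  Ȟ^2(U;F) ≅ 0


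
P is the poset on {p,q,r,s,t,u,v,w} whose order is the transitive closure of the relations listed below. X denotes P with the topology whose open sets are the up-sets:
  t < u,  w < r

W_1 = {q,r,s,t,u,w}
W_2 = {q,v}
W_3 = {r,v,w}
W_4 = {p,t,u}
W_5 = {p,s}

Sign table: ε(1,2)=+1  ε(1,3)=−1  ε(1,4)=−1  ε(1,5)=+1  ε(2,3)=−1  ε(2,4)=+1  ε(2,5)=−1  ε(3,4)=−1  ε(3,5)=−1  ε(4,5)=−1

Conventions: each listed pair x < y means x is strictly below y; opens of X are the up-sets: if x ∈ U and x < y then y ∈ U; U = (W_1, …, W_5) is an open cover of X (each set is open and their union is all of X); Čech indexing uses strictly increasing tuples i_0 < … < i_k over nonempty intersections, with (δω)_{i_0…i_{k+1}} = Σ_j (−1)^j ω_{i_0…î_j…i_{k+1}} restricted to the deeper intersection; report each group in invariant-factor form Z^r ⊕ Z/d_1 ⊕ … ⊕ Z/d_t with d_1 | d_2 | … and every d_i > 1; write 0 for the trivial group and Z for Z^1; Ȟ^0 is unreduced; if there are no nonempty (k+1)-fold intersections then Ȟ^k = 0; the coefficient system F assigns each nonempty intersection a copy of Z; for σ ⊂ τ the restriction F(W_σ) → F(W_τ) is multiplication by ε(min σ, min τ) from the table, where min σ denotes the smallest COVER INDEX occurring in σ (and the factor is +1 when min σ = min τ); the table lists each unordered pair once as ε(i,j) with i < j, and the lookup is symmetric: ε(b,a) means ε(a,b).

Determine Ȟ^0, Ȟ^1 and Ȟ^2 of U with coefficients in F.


nonempty intersections:
  W12={q} W13={r,w} W14={t,u} W15={s} W23={v} W45={p}
C dims 5,6; δ0: rk 4, SNF 1^4
Ȟ^0: (5−4)−0=1 ⇒ Z
Ȟ^1: (6−0)−4=2 ⇒ Z^2
Ȟ^2: (0−0)−0=0 ⇒ 0

Ȟ^0 ≅ Z,  Ȟ^1 ≅ Z^2,  Ȟ^2 ≅ 0


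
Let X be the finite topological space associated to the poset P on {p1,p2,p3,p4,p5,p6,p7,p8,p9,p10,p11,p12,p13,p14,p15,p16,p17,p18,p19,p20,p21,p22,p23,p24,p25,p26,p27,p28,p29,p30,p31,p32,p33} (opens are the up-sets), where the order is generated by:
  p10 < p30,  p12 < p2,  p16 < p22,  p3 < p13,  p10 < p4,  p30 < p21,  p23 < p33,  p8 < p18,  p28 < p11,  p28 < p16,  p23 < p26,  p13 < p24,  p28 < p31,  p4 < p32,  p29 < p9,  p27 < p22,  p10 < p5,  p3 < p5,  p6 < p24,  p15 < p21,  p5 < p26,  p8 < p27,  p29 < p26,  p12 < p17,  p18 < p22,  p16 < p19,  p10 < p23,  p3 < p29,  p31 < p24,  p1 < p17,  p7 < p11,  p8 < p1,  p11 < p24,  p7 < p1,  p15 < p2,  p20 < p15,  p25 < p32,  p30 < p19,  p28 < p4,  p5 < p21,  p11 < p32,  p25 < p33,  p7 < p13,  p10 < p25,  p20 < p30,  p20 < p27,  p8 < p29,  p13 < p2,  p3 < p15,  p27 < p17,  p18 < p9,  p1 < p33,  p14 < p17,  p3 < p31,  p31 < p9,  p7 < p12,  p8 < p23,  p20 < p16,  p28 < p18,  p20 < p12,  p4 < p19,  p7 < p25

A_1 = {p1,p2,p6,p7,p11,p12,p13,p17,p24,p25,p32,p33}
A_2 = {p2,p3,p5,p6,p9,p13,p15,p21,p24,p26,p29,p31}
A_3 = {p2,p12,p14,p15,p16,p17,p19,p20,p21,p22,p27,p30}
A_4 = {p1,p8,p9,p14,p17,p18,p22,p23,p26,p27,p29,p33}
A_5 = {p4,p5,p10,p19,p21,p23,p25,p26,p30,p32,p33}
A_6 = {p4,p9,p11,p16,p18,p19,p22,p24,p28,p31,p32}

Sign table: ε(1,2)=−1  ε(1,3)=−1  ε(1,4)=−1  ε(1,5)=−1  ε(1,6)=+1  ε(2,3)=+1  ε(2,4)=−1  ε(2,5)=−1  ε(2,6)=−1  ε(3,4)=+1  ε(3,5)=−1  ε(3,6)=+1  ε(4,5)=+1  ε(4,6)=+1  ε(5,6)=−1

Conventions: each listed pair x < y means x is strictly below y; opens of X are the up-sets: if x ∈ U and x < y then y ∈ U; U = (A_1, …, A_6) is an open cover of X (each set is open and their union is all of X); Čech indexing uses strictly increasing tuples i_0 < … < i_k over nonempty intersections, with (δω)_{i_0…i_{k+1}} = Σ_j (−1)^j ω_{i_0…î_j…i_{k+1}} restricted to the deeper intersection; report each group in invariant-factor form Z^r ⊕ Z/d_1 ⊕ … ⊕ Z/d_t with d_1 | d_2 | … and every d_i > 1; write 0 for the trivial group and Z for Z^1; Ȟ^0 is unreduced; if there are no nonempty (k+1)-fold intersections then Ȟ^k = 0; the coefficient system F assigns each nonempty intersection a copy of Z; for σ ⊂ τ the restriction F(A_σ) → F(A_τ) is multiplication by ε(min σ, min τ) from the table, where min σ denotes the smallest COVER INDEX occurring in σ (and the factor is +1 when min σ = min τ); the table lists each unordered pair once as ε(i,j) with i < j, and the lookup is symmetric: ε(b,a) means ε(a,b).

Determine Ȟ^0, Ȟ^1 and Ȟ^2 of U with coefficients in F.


nonempty intersections:
  A12={p2,p6,p13,p24} A13={p2,p12,p17} A14={p1,p17,p33} A15={p25,p32,p33} A16={p11,p24,p32} A23={p2,p15,p21} A24={p9,p26,p29} A25={p5,p21,p26} A26={p9,p24,p31} A34={p14,p17,p22,p27} A35={p19,p21,p30} A36={p16,p19,p22} A45={p23,p26,p33} A46={p9,p18,p22} A56={p4,p19,p32}
  A123={p2} A126={p24} A134={p17} A145={p33} A156={p32} A235={p21} A245={p26} A246={p9} A346={p22} A356={p19}
C dims 6,15,10; δ0: rk 6, SNF 1^5·2; δ1: rk 9, SNF 1^9
Ȟ^0: (6−6)−0=0 ⇒ 0
Ȟ^1: (15−9)−6=0 plus torsion [2] ⇒ Z/2
Ȟ^2: (10−0)−9=1 ⇒ Z

Ȟ^0 = 0, Ȟ^1 = Z/2, Ȟ^2 = Z


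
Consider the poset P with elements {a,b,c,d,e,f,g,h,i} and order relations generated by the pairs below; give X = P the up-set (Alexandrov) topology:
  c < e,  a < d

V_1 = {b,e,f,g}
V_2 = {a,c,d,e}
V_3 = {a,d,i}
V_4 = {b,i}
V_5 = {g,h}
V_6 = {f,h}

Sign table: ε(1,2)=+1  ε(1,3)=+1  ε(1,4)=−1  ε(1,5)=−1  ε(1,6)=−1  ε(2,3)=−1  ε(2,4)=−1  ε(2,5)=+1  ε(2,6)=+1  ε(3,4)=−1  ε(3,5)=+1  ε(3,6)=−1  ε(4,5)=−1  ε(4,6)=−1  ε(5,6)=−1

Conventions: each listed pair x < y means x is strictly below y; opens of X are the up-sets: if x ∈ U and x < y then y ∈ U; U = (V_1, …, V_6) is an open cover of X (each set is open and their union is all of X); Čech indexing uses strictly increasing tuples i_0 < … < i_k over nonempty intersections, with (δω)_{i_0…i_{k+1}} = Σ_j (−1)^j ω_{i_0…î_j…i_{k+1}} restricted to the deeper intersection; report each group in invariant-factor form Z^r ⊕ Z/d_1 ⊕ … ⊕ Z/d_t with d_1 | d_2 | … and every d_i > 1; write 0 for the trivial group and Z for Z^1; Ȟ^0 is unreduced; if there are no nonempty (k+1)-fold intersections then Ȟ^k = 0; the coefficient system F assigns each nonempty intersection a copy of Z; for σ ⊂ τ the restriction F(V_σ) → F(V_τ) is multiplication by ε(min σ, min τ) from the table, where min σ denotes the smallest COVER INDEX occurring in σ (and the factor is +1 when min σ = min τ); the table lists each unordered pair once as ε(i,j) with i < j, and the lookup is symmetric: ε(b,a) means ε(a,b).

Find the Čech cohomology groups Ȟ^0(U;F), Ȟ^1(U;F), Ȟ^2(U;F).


Ȟ^0 ≅ 0, Ȟ^1 ≅ Z ⊕ Z/2 and Ȟ^2 ≅ 0

nonempty intersections:
  V12={e} V14={b} V15={g} V16={f} V23={a,d} V34={i} V56={h}
C dims 6,7; δ0: rk 6, SNF 1^5·2
Ȟ^0: (6−6)−0=0 ⇒ 0
Ȟ^1: (7−0)−6=1 plus torsion [2] ⇒ Z ⊕ Z/2
Ȟ^2: (0−0)−0=0 ⇒ 0


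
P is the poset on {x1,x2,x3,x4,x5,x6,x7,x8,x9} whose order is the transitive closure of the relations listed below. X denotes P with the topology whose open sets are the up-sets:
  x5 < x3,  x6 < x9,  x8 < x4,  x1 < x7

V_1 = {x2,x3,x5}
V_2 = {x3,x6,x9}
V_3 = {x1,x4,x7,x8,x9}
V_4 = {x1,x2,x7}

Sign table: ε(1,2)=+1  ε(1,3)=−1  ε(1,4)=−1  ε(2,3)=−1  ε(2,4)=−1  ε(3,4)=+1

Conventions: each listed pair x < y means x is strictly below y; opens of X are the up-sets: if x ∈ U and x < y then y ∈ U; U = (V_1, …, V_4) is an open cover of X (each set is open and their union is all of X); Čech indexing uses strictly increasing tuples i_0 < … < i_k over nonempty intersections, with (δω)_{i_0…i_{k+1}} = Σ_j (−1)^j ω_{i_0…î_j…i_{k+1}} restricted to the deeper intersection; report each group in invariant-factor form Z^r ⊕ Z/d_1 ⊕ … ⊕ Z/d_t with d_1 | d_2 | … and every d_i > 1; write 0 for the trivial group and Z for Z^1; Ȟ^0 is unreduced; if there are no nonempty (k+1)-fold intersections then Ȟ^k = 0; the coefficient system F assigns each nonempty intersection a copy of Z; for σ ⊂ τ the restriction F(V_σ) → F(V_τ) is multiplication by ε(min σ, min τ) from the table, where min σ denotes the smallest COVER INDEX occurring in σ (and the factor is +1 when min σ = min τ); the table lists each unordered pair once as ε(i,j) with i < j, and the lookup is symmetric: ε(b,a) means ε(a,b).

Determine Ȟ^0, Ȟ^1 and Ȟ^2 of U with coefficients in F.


nerve of the cover:
  V12={x3} V14={x2} V23={x9} V34={x1,x7}
C dims 4,4; δ0: rk 3, SNF 1^3
Ȟ^0 = (4 − 3) − 0 = 1, so Ȟ^0 ≅ Z
Ȟ^1 = (4 − 0) − 3 = 1, so Ȟ^1 ≅ Z
Ȟ^2 = (0 − 0) − 0 = 0, so Ȟ^2 ≅ 0

Ȟ^0(U;F) ≅ Z,  Ȟ^1(U;F) ≅ Z,  Ȟ^2(U;F) ≅ 0


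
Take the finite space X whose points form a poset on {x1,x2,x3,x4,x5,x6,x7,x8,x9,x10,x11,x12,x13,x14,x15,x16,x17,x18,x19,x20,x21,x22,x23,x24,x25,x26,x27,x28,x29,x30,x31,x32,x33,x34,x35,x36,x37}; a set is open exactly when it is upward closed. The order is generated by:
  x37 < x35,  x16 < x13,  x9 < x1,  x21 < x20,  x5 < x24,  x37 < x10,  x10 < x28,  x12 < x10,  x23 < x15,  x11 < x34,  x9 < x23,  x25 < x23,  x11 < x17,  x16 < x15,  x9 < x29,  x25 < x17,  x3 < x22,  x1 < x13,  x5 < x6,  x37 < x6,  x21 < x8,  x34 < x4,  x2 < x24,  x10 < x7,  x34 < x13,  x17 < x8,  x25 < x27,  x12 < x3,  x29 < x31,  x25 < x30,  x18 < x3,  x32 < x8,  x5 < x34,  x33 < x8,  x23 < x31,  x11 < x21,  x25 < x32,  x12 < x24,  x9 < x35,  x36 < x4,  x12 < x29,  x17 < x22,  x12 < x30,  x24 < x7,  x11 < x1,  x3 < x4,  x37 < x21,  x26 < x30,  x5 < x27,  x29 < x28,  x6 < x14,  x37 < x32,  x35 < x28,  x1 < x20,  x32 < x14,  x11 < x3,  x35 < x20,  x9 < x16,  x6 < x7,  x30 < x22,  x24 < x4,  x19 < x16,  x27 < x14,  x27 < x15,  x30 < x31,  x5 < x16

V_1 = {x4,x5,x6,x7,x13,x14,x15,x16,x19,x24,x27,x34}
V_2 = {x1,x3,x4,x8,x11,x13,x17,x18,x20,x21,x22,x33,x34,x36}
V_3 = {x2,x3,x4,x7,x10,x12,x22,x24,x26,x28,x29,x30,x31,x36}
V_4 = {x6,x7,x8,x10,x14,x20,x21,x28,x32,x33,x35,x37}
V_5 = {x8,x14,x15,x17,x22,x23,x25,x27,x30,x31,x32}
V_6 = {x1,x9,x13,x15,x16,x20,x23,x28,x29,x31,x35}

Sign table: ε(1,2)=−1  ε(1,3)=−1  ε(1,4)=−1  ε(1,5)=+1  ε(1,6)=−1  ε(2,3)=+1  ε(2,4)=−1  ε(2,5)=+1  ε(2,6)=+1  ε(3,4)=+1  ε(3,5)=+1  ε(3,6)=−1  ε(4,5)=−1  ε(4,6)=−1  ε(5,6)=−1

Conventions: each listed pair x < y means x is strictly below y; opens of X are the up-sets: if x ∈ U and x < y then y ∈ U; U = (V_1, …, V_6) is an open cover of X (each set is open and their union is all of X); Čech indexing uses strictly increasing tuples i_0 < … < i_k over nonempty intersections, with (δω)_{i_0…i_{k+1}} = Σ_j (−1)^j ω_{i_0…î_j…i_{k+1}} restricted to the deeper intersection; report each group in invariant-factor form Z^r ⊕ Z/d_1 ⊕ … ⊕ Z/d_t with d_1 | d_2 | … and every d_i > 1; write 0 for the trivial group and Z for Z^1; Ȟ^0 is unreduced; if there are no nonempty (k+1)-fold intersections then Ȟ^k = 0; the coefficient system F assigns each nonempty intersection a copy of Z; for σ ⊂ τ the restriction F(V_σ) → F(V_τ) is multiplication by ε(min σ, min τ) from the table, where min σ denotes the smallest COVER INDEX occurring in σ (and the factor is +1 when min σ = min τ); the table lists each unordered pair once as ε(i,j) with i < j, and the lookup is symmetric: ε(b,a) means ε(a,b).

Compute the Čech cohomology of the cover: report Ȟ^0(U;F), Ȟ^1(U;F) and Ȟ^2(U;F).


Ȟ^0 ≅ 0; Ȟ^1 ≅ Z/2; Ȟ^2 ≅ Z

cover nerve:
  V12={x4,x13,x34} V13={x4,x7,x24} V14={x6,x7,x14} V15={x14,x15,x27} V16={x13,x15,x16} V23={x3,x4,x22,x36} V24={x8,x20,x21,x33} V25={x8,x17,x22} V26={x1,x13,x20} V34={x7,x10,x28} V35={x22,x30,x31} V36={x28,x29,x31} V45={x8,x14,x32} V46={x20,x28,x35} V56={x15,x23,x31}
  V123={x4} V126={x13} V134={x7} V145={x14} V156={x15} V235={x22} V245={x8} V246={x20} V346={x28} V356={x31}
C dims 6,15,10; δ0: rk 6, SNF 1^5·2; δ1: rk 9, SNF 1^9
Ȟ^0: (6−6)−0=0 ⇒ 0
Ȟ^1: (15−9)−6=0 plus torsion [2] ⇒ Z/2
Ȟ^2: (10−0)−9=1 ⇒ Z


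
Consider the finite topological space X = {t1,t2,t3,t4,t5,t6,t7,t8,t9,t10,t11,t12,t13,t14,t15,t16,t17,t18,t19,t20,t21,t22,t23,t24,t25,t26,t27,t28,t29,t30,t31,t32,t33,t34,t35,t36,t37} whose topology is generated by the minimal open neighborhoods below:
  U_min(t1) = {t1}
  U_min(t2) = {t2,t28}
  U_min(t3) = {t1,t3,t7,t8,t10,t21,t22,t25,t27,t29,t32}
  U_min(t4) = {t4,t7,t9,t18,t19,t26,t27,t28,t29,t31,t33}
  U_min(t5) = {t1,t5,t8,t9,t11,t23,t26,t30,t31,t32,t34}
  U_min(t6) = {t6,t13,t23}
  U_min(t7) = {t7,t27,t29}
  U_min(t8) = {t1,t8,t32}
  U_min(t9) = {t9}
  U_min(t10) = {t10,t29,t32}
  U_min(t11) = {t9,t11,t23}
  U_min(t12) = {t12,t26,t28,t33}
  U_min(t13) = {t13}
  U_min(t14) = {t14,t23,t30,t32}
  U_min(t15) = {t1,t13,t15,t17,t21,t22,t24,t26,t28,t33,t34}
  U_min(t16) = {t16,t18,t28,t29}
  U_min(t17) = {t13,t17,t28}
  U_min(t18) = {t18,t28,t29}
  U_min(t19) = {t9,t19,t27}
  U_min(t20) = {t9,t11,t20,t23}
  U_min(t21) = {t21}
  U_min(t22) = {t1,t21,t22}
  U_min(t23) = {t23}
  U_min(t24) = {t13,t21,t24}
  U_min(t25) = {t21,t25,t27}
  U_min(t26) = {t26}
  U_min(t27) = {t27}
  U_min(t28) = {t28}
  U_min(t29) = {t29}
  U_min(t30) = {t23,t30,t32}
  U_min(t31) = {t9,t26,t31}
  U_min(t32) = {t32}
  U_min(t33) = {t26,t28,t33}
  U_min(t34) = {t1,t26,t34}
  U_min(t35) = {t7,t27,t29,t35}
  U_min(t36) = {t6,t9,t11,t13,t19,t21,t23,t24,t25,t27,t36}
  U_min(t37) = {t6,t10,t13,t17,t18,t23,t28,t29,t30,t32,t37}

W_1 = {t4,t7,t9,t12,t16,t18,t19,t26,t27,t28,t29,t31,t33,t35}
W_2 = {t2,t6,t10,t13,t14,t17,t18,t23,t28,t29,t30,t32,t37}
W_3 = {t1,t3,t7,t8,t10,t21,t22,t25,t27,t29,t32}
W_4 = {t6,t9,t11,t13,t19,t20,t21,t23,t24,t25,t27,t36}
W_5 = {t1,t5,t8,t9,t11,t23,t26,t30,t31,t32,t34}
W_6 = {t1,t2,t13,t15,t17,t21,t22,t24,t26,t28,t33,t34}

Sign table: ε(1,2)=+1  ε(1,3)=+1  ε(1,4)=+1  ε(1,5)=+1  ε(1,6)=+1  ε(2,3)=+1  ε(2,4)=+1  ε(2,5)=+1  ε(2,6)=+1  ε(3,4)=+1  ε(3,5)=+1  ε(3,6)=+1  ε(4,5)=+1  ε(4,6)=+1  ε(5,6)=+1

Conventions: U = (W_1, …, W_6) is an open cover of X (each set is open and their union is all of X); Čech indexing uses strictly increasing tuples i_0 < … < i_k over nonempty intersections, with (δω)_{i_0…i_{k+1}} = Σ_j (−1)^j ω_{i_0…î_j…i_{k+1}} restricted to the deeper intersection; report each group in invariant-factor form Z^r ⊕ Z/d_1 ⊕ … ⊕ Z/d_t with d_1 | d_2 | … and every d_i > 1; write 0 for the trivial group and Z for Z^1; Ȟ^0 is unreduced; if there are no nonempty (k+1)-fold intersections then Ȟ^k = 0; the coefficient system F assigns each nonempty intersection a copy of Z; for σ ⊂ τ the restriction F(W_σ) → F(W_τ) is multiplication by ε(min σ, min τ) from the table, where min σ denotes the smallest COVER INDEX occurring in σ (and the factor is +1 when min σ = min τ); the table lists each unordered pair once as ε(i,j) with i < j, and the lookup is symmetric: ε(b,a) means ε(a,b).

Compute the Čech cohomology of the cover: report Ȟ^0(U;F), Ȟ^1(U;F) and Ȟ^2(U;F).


Ȟ^0 ≅ Z, Ȟ^1 ≅ 0 and Ȟ^2 ≅ Z/2

nonempty overlaps:
  W12={t18,t28,t29} W13={t7,t27,t29} W14={t9,t19,t27} W15={t9,t26,t31} W16={t26,t28,t33} W23={t10,t29,t32} W24={t6,t13,t23} W25={t23,t30,t32} W26={t2,t13,t17,t28} W34={t21,t25,t27} W35={t1,t8,t32} W36={t1,t21,t22} W45={t9,t11,t23} W46={t13,t21,t24} W56={t1,t26,t34}
  W123={t29} W126={t28} W134={t27} W145={t9} W156={t26} W235={t32} W245={t23} W246={t13} W346={t21} W356={t1}
C dims 6,15,10; δ0: rk 5, SNF 1^5; δ1: rk 10, SNF 1^9·2
degree 0: 6−5−0 = 1 → Ȟ^0 ≅ Z
degree 1: 15−10−5 = 0 → Ȟ^1 ≅ 0
degree 2: 10−0−10 = 0 plus torsion [2] → Ȟ^2 ≅ Z/2
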